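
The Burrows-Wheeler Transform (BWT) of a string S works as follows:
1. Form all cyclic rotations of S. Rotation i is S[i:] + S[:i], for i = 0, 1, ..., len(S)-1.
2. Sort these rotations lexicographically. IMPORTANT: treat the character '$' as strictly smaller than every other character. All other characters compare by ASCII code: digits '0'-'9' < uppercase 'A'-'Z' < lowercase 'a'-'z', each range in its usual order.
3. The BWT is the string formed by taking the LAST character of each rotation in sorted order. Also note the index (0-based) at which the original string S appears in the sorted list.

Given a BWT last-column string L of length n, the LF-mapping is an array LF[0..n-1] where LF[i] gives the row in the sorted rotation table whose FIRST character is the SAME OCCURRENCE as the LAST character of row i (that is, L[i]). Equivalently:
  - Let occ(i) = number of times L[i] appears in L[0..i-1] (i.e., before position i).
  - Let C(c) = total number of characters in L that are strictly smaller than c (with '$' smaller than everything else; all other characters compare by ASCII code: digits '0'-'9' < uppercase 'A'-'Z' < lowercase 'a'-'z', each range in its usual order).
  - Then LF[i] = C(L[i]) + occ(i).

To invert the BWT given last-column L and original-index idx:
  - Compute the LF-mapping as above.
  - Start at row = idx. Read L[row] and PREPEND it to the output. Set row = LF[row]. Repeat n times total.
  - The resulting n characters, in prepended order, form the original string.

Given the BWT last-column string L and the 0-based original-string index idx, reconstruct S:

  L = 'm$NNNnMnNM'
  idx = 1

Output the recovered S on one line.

LF mapping: 7 0 3 4 5 8 1 9 6 2
Walk LF starting at row 1, prepending L[row]:
  step 1: row=1, L[1]='$', prepend. Next row=LF[1]=0
  step 2: row=0, L[0]='m', prepend. Next row=LF[0]=7
  step 3: row=7, L[7]='n', prepend. Next row=LF[7]=9
  step 4: row=9, L[9]='M', prepend. Next row=LF[9]=2
  step 5: row=2, L[2]='N', prepend. Next row=LF[2]=3
  step 6: row=3, L[3]='N', prepend. Next row=LF[3]=4
  step 7: row=4, L[4]='N', prepend. Next row=LF[4]=5
  step 8: row=5, L[5]='n', prepend. Next row=LF[5]=8
  step 9: row=8, L[8]='N', prepend. Next row=LF[8]=6
  step 10: row=6, L[6]='M', prepend. Next row=LF[6]=1
Reversed output: MNnNNNMnm$

Answer: MNnNNNMnm$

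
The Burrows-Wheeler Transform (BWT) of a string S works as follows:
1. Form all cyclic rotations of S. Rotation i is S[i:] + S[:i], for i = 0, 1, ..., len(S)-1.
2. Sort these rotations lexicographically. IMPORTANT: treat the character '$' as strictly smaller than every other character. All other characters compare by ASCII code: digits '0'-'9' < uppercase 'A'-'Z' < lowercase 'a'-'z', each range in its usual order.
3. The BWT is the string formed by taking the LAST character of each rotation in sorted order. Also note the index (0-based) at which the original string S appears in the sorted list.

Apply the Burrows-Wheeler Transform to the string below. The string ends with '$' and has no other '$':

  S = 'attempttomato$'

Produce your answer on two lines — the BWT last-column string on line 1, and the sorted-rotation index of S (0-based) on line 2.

All 14 rotations (rotation i = S[i:]+S[:i]):
  rot[0] = attempttomato$
  rot[1] = ttempttomato$a
  rot[2] = tempttomato$at
  rot[3] = empttomato$att
  rot[4] = mpttomato$atte
  rot[5] = pttomato$attem
  rot[6] = ttomato$attemp
  rot[7] = tomato$attempt
  rot[8] = omato$attemptt
  rot[9] = mato$attemptto
  rot[10] = ato$attempttom
  rot[11] = to$attempttoma
  rot[12] = o$attempttomat
  rot[13] = $attempttomato
Sorted (with $ < everything):
  sorted[0] = $attempttomato  (last char: 'o')
  sorted[1] = ato$attempttom  (last char: 'm')
  sorted[2] = attempttomato$  (last char: '$')
  sorted[3] = empttomato$att  (last char: 't')
  sorted[4] = mato$attemptto  (last char: 'o')
  sorted[5] = mpttomato$atte  (last char: 'e')
  sorted[6] = o$attempttomat  (last char: 't')
  sorted[7] = omato$attemptt  (last char: 't')
  sorted[8] = pttomato$attem  (last char: 'm')
  sorted[9] = tempttomato$at  (last char: 't')
  sorted[10] = to$attempttoma  (last char: 'a')
  sorted[11] = tomato$attempt  (last char: 't')
  sorted[12] = ttempttomato$a  (last char: 'a')
  sorted[13] = ttomato$attemp  (last char: 'p')
Last column: om$toettmtatap
Original string S is at sorted index 2

Answer: om$toettmtatap
2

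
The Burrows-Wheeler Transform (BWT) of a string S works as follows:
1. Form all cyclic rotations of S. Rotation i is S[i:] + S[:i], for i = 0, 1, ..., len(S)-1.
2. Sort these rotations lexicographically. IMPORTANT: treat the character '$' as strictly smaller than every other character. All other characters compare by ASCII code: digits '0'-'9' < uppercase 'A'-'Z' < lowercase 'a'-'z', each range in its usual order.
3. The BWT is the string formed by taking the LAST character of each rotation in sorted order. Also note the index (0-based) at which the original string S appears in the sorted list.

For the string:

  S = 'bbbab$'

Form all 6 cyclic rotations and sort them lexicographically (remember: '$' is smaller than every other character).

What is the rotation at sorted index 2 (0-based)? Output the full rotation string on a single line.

All 6 rotations (rotation i = S[i:]+S[:i]):
  rot[0] = bbbab$
  rot[1] = bbab$b
  rot[2] = bab$bb
  rot[3] = ab$bbb
  rot[4] = b$bbba
  rot[5] = $bbbab
Sorted (with $ < everything):
  sorted[0] = $bbbab
  sorted[1] = ab$bbb
  sorted[2] = b$bbba
  sorted[3] = bab$bb
  sorted[4] = bbab$b
  sorted[5] = bbbab$
sorted[2] = b$bbba

Answer: b$bbba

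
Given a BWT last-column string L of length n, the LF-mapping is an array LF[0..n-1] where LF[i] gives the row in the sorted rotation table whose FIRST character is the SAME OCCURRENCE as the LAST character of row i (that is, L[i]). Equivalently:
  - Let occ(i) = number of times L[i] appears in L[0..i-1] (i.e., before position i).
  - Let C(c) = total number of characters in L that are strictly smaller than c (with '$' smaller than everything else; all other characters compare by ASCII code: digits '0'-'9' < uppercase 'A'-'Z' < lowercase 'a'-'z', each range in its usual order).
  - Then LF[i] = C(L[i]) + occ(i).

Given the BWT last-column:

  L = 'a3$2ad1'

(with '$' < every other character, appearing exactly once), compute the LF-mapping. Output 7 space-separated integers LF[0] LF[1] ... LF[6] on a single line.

Answer: 4 3 0 2 5 6 1

Derivation:
Char counts: '$':1, '1':1, '2':1, '3':1, 'a':2, 'd':1
C (first-col start): C('$')=0, C('1')=1, C('2')=2, C('3')=3, C('a')=4, C('d')=6
L[0]='a': occ=0, LF[0]=C('a')+0=4+0=4
L[1]='3': occ=0, LF[1]=C('3')+0=3+0=3
L[2]='$': occ=0, LF[2]=C('$')+0=0+0=0
L[3]='2': occ=0, LF[3]=C('2')+0=2+0=2
L[4]='a': occ=1, LF[4]=C('a')+1=4+1=5
L[5]='d': occ=0, LF[5]=C('d')+0=6+0=6
L[6]='1': occ=0, LF[6]=C('1')+0=1+0=1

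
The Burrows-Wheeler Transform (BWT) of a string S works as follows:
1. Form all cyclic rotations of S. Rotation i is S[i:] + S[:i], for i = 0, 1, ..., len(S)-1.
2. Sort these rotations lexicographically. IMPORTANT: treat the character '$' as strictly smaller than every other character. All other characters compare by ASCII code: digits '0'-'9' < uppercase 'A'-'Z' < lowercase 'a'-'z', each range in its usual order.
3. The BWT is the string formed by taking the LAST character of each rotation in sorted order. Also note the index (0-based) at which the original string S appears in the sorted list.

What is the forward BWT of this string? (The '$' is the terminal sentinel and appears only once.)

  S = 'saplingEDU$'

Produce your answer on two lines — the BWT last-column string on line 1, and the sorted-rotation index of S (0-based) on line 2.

All 11 rotations (rotation i = S[i:]+S[:i]):
  rot[0] = saplingEDU$
  rot[1] = aplingEDU$s
  rot[2] = plingEDU$sa
  rot[3] = lingEDU$sap
  rot[4] = ingEDU$sapl
  rot[5] = ngEDU$sapli
  rot[6] = gEDU$saplin
  rot[7] = EDU$sapling
  rot[8] = DU$saplingE
  rot[9] = U$saplingED
  rot[10] = $saplingEDU
Sorted (with $ < everything):
  sorted[0] = $saplingEDU  (last char: 'U')
  sorted[1] = DU$saplingE  (last char: 'E')
  sorted[2] = EDU$sapling  (last char: 'g')
  sorted[3] = U$saplingED  (last char: 'D')
  sorted[4] = aplingEDU$s  (last char: 's')
  sorted[5] = gEDU$saplin  (last char: 'n')
  sorted[6] = ingEDU$sapl  (last char: 'l')
  sorted[7] = lingEDU$sap  (last char: 'p')
  sorted[8] = ngEDU$sapli  (last char: 'i')
  sorted[9] = plingEDU$sa  (last char: 'a')
  sorted[10] = saplingEDU$  (last char: '$')
Last column: UEgDsnlpia$
Original string S is at sorted index 10

Answer: UEgDsnlpia$
10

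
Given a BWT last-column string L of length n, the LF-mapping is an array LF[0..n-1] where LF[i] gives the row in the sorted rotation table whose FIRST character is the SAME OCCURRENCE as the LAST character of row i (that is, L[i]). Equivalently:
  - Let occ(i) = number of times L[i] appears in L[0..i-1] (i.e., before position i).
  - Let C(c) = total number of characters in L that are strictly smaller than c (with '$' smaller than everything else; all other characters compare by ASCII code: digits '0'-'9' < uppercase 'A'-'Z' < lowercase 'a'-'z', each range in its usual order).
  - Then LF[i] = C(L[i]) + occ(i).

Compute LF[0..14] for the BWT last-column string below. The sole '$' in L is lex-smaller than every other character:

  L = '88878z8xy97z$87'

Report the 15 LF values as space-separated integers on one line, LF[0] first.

Answer: 4 5 6 1 7 13 8 11 12 10 2 14 0 9 3

Derivation:
Char counts: '$':1, '7':3, '8':6, '9':1, 'x':1, 'y':1, 'z':2
C (first-col start): C('$')=0, C('7')=1, C('8')=4, C('9')=10, C('x')=11, C('y')=12, C('z')=13
L[0]='8': occ=0, LF[0]=C('8')+0=4+0=4
L[1]='8': occ=1, LF[1]=C('8')+1=4+1=5
L[2]='8': occ=2, LF[2]=C('8')+2=4+2=6
L[3]='7': occ=0, LF[3]=C('7')+0=1+0=1
L[4]='8': occ=3, LF[4]=C('8')+3=4+3=7
L[5]='z': occ=0, LF[5]=C('z')+0=13+0=13
L[6]='8': occ=4, LF[6]=C('8')+4=4+4=8
L[7]='x': occ=0, LF[7]=C('x')+0=11+0=11
L[8]='y': occ=0, LF[8]=C('y')+0=12+0=12
L[9]='9': occ=0, LF[9]=C('9')+0=10+0=10
L[10]='7': occ=1, LF[10]=C('7')+1=1+1=2
L[11]='z': occ=1, LF[11]=C('z')+1=13+1=14
L[12]='$': occ=0, LF[12]=C('$')+0=0+0=0
L[13]='8': occ=5, LF[13]=C('8')+5=4+5=9
L[14]='7': occ=2, LF[14]=C('7')+2=1+2=3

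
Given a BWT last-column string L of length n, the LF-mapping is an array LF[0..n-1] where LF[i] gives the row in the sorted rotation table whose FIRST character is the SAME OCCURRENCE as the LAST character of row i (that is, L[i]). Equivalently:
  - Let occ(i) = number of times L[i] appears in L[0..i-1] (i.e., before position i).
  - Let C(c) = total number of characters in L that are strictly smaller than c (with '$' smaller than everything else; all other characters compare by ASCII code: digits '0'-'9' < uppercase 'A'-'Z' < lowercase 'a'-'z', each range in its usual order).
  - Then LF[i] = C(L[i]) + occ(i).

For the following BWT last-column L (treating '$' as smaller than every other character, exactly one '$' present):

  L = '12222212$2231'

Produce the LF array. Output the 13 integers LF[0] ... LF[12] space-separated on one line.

Char counts: '$':1, '1':3, '2':8, '3':1
C (first-col start): C('$')=0, C('1')=1, C('2')=4, C('3')=12
L[0]='1': occ=0, LF[0]=C('1')+0=1+0=1
L[1]='2': occ=0, LF[1]=C('2')+0=4+0=4
L[2]='2': occ=1, LF[2]=C('2')+1=4+1=5
L[3]='2': occ=2, LF[3]=C('2')+2=4+2=6
L[4]='2': occ=3, LF[4]=C('2')+3=4+3=7
L[5]='2': occ=4, LF[5]=C('2')+4=4+4=8
L[6]='1': occ=1, LF[6]=C('1')+1=1+1=2
L[7]='2': occ=5, LF[7]=C('2')+5=4+5=9
L[8]='$': occ=0, LF[8]=C('$')+0=0+0=0
L[9]='2': occ=6, LF[9]=C('2')+6=4+6=10
L[10]='2': occ=7, LF[10]=C('2')+7=4+7=11
L[11]='3': occ=0, LF[11]=C('3')+0=12+0=12
L[12]='1': occ=2, LF[12]=C('1')+2=1+2=3

Answer: 1 4 5 6 7 8 2 9 0 10 11 12 3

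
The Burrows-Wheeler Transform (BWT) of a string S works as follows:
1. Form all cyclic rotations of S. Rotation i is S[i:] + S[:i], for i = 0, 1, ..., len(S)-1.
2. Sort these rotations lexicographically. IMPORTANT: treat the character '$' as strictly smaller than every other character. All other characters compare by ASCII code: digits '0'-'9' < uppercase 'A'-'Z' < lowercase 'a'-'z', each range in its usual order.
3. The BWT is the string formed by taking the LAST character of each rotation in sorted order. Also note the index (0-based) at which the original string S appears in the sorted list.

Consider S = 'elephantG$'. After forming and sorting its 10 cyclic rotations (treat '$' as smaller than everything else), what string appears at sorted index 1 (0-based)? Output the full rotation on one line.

Answer: G$elephant

Derivation:
All 10 rotations (rotation i = S[i:]+S[:i]):
  rot[0] = elephantG$
  rot[1] = lephantG$e
  rot[2] = ephantG$el
  rot[3] = phantG$ele
  rot[4] = hantG$elep
  rot[5] = antG$eleph
  rot[6] = ntG$elepha
  rot[7] = tG$elephan
  rot[8] = G$elephant
  rot[9] = $elephantG
Sorted (with $ < everything):
  sorted[0] = $elephantG
  sorted[1] = G$elephant
  sorted[2] = antG$eleph
  sorted[3] = elephantG$
  sorted[4] = ephantG$el
  sorted[5] = hantG$elep
  sorted[6] = lephantG$e
  sorted[7] = ntG$elepha
  sorted[8] = phantG$ele
  sorted[9] = tG$elephan
sorted[1] = G$elephant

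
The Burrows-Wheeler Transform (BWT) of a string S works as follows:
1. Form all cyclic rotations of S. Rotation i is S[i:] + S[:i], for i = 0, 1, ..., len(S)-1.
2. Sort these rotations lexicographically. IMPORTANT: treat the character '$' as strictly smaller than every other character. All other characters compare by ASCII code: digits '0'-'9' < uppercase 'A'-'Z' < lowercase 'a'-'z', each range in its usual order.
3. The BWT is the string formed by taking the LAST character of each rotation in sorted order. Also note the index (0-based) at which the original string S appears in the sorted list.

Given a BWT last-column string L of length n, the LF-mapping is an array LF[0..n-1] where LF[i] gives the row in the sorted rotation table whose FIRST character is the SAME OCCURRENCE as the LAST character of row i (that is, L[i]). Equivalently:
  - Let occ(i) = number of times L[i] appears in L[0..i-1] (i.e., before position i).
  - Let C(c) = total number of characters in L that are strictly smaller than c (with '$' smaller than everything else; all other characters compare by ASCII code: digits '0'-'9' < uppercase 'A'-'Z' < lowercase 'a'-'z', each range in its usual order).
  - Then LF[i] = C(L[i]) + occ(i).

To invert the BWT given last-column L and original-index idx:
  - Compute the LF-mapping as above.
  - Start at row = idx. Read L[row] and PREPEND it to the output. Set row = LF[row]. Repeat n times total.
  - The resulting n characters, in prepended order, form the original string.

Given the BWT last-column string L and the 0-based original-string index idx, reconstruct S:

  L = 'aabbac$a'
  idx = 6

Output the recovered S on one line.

LF mapping: 1 2 5 6 3 7 0 4
Walk LF starting at row 6, prepending L[row]:
  step 1: row=6, L[6]='$', prepend. Next row=LF[6]=0
  step 2: row=0, L[0]='a', prepend. Next row=LF[0]=1
  step 3: row=1, L[1]='a', prepend. Next row=LF[1]=2
  step 4: row=2, L[2]='b', prepend. Next row=LF[2]=5
  step 5: row=5, L[5]='c', prepend. Next row=LF[5]=7
  step 6: row=7, L[7]='a', prepend. Next row=LF[7]=4
  step 7: row=4, L[4]='a', prepend. Next row=LF[4]=3
  step 8: row=3, L[3]='b', prepend. Next row=LF[3]=6
Reversed output: baacbaa$

Answer: baacbaa$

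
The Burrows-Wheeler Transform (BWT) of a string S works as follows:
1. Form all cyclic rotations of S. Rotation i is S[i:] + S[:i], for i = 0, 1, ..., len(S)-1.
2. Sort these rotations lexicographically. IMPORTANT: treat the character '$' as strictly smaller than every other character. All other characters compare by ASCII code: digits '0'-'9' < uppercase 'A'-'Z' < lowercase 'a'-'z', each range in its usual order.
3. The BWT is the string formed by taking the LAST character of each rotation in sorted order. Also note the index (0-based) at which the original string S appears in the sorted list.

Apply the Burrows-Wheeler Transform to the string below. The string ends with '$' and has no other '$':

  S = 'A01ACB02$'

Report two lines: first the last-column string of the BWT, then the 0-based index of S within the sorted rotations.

All 9 rotations (rotation i = S[i:]+S[:i]):
  rot[0] = A01ACB02$
  rot[1] = 01ACB02$A
  rot[2] = 1ACB02$A0
  rot[3] = ACB02$A01
  rot[4] = CB02$A01A
  rot[5] = B02$A01AC
  rot[6] = 02$A01ACB
  rot[7] = 2$A01ACB0
  rot[8] = $A01ACB02
Sorted (with $ < everything):
  sorted[0] = $A01ACB02  (last char: '2')
  sorted[1] = 01ACB02$A  (last char: 'A')
  sorted[2] = 02$A01ACB  (last char: 'B')
  sorted[3] = 1ACB02$A0  (last char: '0')
  sorted[4] = 2$A01ACB0  (last char: '0')
  sorted[5] = A01ACB02$  (last char: '$')
  sorted[6] = ACB02$A01  (last char: '1')
  sorted[7] = B02$A01AC  (last char: 'C')
  sorted[8] = CB02$A01A  (last char: 'A')
Last column: 2AB00$1CA
Original string S is at sorted index 5

Answer: 2AB00$1CA
5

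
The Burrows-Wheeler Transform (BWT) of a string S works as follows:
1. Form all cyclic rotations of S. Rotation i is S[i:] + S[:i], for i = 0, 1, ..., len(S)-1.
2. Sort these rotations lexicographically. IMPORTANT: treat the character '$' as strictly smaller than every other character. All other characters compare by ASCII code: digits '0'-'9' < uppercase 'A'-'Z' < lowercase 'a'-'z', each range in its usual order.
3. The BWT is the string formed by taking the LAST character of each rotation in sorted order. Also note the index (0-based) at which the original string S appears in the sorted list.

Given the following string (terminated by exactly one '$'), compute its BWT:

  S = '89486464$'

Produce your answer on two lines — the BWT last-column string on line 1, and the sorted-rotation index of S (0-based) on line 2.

All 9 rotations (rotation i = S[i:]+S[:i]):
  rot[0] = 89486464$
  rot[1] = 9486464$8
  rot[2] = 486464$89
  rot[3] = 86464$894
  rot[4] = 6464$8948
  rot[5] = 464$89486
  rot[6] = 64$894864
  rot[7] = 4$8948646
  rot[8] = $89486464
Sorted (with $ < everything):
  sorted[0] = $89486464  (last char: '4')
  sorted[1] = 4$8948646  (last char: '6')
  sorted[2] = 464$89486  (last char: '6')
  sorted[3] = 486464$89  (last char: '9')
  sorted[4] = 64$894864  (last char: '4')
  sorted[5] = 6464$8948  (last char: '8')
  sorted[6] = 86464$894  (last char: '4')
  sorted[7] = 89486464$  (last char: '$')
  sorted[8] = 9486464$8  (last char: '8')
Last column: 4669484$8
Original string S is at sorted index 7

Answer: 4669484$8
7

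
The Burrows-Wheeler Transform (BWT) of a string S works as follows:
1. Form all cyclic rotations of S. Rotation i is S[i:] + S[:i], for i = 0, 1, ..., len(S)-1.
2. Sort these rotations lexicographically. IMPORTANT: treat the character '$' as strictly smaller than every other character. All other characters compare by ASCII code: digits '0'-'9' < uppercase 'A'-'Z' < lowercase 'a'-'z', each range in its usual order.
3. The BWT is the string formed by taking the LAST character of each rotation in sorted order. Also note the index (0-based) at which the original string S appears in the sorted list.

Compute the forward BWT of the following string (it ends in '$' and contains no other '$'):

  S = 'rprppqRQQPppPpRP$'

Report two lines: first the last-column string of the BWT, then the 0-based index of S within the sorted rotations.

All 17 rotations (rotation i = S[i:]+S[:i]):
  rot[0] = rprppqRQQPppPpRP$
  rot[1] = prppqRQQPppPpRP$r
  rot[2] = rppqRQQPppPpRP$rp
  rot[3] = ppqRQQPppPpRP$rpr
  rot[4] = pqRQQPppPpRP$rprp
  rot[5] = qRQQPppPpRP$rprpp
  rot[6] = RQQPppPpRP$rprppq
  rot[7] = QQPppPpRP$rprppqR
  rot[8] = QPppPpRP$rprppqRQ
  rot[9] = PppPpRP$rprppqRQQ
  rot[10] = ppPpRP$rprppqRQQP
  rot[11] = pPpRP$rprppqRQQPp
  rot[12] = PpRP$rprppqRQQPpp
  rot[13] = pRP$rprppqRQQPppP
  rot[14] = RP$rprppqRQQPppPp
  rot[15] = P$rprppqRQQPppPpR
  rot[16] = $rprppqRQQPppPpRP
Sorted (with $ < everything):
  sorted[0] = $rprppqRQQPppPpRP  (last char: 'P')
  sorted[1] = P$rprppqRQQPppPpR  (last char: 'R')
  sorted[2] = PpRP$rprppqRQQPpp  (last char: 'p')
  sorted[3] = PppPpRP$rprppqRQQ  (last char: 'Q')
  sorted[4] = QPppPpRP$rprppqRQ  (last char: 'Q')
  sorted[5] = QQPppPpRP$rprppqR  (last char: 'R')
  sorted[6] = RP$rprppqRQQPppPp  (last char: 'p')
  sorted[7] = RQQPppPpRP$rprppq  (last char: 'q')
  sorted[8] = pPpRP$rprppqRQQPp  (last char: 'p')
  sorted[9] = pRP$rprppqRQQPppP  (last char: 'P')
  sorted[10] = ppPpRP$rprppqRQQP  (last char: 'P')
  sorted[11] = ppqRQQPppPpRP$rpr  (last char: 'r')
  sorted[12] = pqRQQPppPpRP$rprp  (last char: 'p')
  sorted[13] = prppqRQQPppPpRP$r  (last char: 'r')
  sorted[14] = qRQQPppPpRP$rprpp  (last char: 'p')
  sorted[15] = rppqRQQPppPpRP$rp  (last char: 'p')
  sorted[16] = rprppqRQQPppPpRP$  (last char: '$')
Last column: PRpQQRpqpPPrprpp$
Original string S is at sorted index 16

Answer: PRpQQRpqpPPrprpp$
16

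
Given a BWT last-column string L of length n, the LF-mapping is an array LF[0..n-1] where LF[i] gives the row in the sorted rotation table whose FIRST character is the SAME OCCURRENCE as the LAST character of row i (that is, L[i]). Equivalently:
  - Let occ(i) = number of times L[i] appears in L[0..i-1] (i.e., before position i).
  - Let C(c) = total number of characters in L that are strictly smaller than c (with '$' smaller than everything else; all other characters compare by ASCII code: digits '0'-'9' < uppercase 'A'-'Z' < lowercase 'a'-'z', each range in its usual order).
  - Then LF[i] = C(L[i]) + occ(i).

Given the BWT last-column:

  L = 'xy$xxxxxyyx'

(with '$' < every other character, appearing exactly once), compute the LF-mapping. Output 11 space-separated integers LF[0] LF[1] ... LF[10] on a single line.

Answer: 1 8 0 2 3 4 5 6 9 10 7

Derivation:
Char counts: '$':1, 'x':7, 'y':3
C (first-col start): C('$')=0, C('x')=1, C('y')=8
L[0]='x': occ=0, LF[0]=C('x')+0=1+0=1
L[1]='y': occ=0, LF[1]=C('y')+0=8+0=8
L[2]='$': occ=0, LF[2]=C('$')+0=0+0=0
L[3]='x': occ=1, LF[3]=C('x')+1=1+1=2
L[4]='x': occ=2, LF[4]=C('x')+2=1+2=3
L[5]='x': occ=3, LF[5]=C('x')+3=1+3=4
L[6]='x': occ=4, LF[6]=C('x')+4=1+4=5
L[7]='x': occ=5, LF[7]=C('x')+5=1+5=6
L[8]='y': occ=1, LF[8]=C('y')+1=8+1=9
L[9]='y': occ=2, LF[9]=C('y')+2=8+2=10
L[10]='x': occ=6, LF[10]=C('x')+6=1+6=7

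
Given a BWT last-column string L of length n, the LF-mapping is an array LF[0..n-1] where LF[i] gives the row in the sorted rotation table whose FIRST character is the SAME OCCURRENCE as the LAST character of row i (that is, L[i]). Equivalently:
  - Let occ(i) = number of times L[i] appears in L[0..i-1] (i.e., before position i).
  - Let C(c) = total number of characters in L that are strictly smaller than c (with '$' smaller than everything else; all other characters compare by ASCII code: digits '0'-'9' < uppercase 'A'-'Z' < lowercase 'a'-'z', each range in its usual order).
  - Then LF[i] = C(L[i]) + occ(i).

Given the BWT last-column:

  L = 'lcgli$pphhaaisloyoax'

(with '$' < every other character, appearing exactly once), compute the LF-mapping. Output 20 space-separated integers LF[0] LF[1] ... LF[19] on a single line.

Char counts: '$':1, 'a':3, 'c':1, 'g':1, 'h':2, 'i':2, 'l':3, 'o':2, 'p':2, 's':1, 'x':1, 'y':1
C (first-col start): C('$')=0, C('a')=1, C('c')=4, C('g')=5, C('h')=6, C('i')=8, C('l')=10, C('o')=13, C('p')=15, C('s')=17, C('x')=18, C('y')=19
L[0]='l': occ=0, LF[0]=C('l')+0=10+0=10
L[1]='c': occ=0, LF[1]=C('c')+0=4+0=4
L[2]='g': occ=0, LF[2]=C('g')+0=5+0=5
L[3]='l': occ=1, LF[3]=C('l')+1=10+1=11
L[4]='i': occ=0, LF[4]=C('i')+0=8+0=8
L[5]='$': occ=0, LF[5]=C('$')+0=0+0=0
L[6]='p': occ=0, LF[6]=C('p')+0=15+0=15
L[7]='p': occ=1, LF[7]=C('p')+1=15+1=16
L[8]='h': occ=0, LF[8]=C('h')+0=6+0=6
L[9]='h': occ=1, LF[9]=C('h')+1=6+1=7
L[10]='a': occ=0, LF[10]=C('a')+0=1+0=1
L[11]='a': occ=1, LF[11]=C('a')+1=1+1=2
L[12]='i': occ=1, LF[12]=C('i')+1=8+1=9
L[13]='s': occ=0, LF[13]=C('s')+0=17+0=17
L[14]='l': occ=2, LF[14]=C('l')+2=10+2=12
L[15]='o': occ=0, LF[15]=C('o')+0=13+0=13
L[16]='y': occ=0, LF[16]=C('y')+0=19+0=19
L[17]='o': occ=1, LF[17]=C('o')+1=13+1=14
L[18]='a': occ=2, LF[18]=C('a')+2=1+2=3
L[19]='x': occ=0, LF[19]=C('x')+0=18+0=18

Answer: 10 4 5 11 8 0 15 16 6 7 1 2 9 17 12 13 19 14 3 18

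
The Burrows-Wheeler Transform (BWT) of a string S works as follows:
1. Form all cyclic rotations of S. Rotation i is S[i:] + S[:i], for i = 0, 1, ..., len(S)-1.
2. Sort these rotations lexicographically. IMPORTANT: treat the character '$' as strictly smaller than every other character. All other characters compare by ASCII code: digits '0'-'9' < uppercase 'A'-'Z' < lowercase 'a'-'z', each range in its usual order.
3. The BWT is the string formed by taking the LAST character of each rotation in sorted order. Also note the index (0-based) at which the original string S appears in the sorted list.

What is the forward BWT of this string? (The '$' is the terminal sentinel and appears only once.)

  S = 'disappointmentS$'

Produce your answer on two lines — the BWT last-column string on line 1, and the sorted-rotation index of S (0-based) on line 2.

All 16 rotations (rotation i = S[i:]+S[:i]):
  rot[0] = disappointmentS$
  rot[1] = isappointmentS$d
  rot[2] = sappointmentS$di
  rot[3] = appointmentS$dis
  rot[4] = ppointmentS$disa
  rot[5] = pointmentS$disap
  rot[6] = ointmentS$disapp
  rot[7] = intmentS$disappo
  rot[8] = ntmentS$disappoi
  rot[9] = tmentS$disappoin
  rot[10] = mentS$disappoint
  rot[11] = entS$disappointm
  rot[12] = ntS$disappointme
  rot[13] = tS$disappointmen
  rot[14] = S$disappointment
  rot[15] = $disappointmentS
Sorted (with $ < everything):
  sorted[0] = $disappointmentS  (last char: 'S')
  sorted[1] = S$disappointment  (last char: 't')
  sorted[2] = appointmentS$dis  (last char: 's')
  sorted[3] = disappointmentS$  (last char: '$')
  sorted[4] = entS$disappointm  (last char: 'm')
  sorted[5] = intmentS$disappo  (last char: 'o')
  sorted[6] = isappointmentS$d  (last char: 'd')
  sorted[7] = mentS$disappoint  (last char: 't')
  sorted[8] = ntS$disappointme  (last char: 'e')
  sorted[9] = ntmentS$disappoi  (last char: 'i')
  sorted[10] = ointmentS$disapp  (last char: 'p')
  sorted[11] = pointmentS$disap  (last char: 'p')
  sorted[12] = ppointmentS$disa  (last char: 'a')
  sorted[13] = sappointmentS$di  (last char: 'i')
  sorted[14] = tS$disappointmen  (last char: 'n')
  sorted[15] = tmentS$disappoin  (last char: 'n')
Last column: Sts$modteippainn
Original string S is at sorted index 3

Answer: Sts$modteippainn
3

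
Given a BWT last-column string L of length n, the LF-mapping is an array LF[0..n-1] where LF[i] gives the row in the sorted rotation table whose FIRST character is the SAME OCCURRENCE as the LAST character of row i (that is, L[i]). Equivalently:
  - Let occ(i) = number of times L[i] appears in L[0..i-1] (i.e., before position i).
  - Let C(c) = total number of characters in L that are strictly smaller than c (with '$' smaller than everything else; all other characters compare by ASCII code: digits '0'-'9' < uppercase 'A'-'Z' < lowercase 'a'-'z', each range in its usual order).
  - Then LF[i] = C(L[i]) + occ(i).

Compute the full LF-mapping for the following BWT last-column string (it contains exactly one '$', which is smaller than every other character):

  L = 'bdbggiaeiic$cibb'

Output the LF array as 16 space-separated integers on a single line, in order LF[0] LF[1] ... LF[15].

Char counts: '$':1, 'a':1, 'b':4, 'c':2, 'd':1, 'e':1, 'g':2, 'i':4
C (first-col start): C('$')=0, C('a')=1, C('b')=2, C('c')=6, C('d')=8, C('e')=9, C('g')=10, C('i')=12
L[0]='b': occ=0, LF[0]=C('b')+0=2+0=2
L[1]='d': occ=0, LF[1]=C('d')+0=8+0=8
L[2]='b': occ=1, LF[2]=C('b')+1=2+1=3
L[3]='g': occ=0, LF[3]=C('g')+0=10+0=10
L[4]='g': occ=1, LF[4]=C('g')+1=10+1=11
L[5]='i': occ=0, LF[5]=C('i')+0=12+0=12
L[6]='a': occ=0, LF[6]=C('a')+0=1+0=1
L[7]='e': occ=0, LF[7]=C('e')+0=9+0=9
L[8]='i': occ=1, LF[8]=C('i')+1=12+1=13
L[9]='i': occ=2, LF[9]=C('i')+2=12+2=14
L[10]='c': occ=0, LF[10]=C('c')+0=6+0=6
L[11]='$': occ=0, LF[11]=C('$')+0=0+0=0
L[12]='c': occ=1, LF[12]=C('c')+1=6+1=7
L[13]='i': occ=3, LF[13]=C('i')+3=12+3=15
L[14]='b': occ=2, LF[14]=C('b')+2=2+2=4
L[15]='b': occ=3, LF[15]=C('b')+3=2+3=5

Answer: 2 8 3 10 11 12 1 9 13 14 6 0 7 15 4 5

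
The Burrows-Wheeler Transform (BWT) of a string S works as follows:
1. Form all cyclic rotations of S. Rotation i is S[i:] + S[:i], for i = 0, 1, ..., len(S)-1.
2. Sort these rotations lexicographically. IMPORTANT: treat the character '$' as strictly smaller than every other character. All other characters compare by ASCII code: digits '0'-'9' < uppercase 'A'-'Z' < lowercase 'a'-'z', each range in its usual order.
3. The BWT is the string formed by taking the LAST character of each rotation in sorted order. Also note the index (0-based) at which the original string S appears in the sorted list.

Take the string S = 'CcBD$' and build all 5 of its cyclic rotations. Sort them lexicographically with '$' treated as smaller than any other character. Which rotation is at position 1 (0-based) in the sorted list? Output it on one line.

Answer: BD$Cc

Derivation:
All 5 rotations (rotation i = S[i:]+S[:i]):
  rot[0] = CcBD$
  rot[1] = cBD$C
  rot[2] = BD$Cc
  rot[3] = D$CcB
  rot[4] = $CcBD
Sorted (with $ < everything):
  sorted[0] = $CcBD
  sorted[1] = BD$Cc
  sorted[2] = CcBD$
  sorted[3] = D$CcB
  sorted[4] = cBD$C
sorted[1] = BD$Cc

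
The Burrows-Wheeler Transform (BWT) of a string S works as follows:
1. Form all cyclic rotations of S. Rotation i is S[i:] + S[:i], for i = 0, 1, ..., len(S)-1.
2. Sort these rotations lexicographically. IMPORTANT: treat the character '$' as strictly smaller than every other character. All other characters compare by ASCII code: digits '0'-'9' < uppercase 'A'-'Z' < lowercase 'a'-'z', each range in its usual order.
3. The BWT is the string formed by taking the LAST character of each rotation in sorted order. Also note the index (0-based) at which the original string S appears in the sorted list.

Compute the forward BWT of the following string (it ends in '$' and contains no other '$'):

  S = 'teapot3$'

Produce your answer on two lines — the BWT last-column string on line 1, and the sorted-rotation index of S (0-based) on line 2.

Answer: 3tetpao$
7

Derivation:
All 8 rotations (rotation i = S[i:]+S[:i]):
  rot[0] = teapot3$
  rot[1] = eapot3$t
  rot[2] = apot3$te
  rot[3] = pot3$tea
  rot[4] = ot3$teap
  rot[5] = t3$teapo
  rot[6] = 3$teapot
  rot[7] = $teapot3
Sorted (with $ < everything):
  sorted[0] = $teapot3  (last char: '3')
  sorted[1] = 3$teapot  (last char: 't')
  sorted[2] = apot3$te  (last char: 'e')
  sorted[3] = eapot3$t  (last char: 't')
  sorted[4] = ot3$teap  (last char: 'p')
  sorted[5] = pot3$tea  (last char: 'a')
  sorted[6] = t3$teapo  (last char: 'o')
  sorted[7] = teapot3$  (last char: '$')
Last column: 3tetpao$
Original string S is at sorted index 7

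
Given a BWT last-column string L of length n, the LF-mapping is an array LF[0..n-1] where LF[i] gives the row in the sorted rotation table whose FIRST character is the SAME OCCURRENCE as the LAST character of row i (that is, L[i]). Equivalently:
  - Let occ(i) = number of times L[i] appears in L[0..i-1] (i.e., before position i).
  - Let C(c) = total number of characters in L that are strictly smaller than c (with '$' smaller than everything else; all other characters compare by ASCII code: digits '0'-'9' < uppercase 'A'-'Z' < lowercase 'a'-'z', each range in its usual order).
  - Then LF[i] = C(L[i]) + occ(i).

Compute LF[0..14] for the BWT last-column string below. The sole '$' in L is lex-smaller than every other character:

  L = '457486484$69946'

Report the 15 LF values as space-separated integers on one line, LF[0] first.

Answer: 1 6 10 2 11 7 3 12 4 0 8 13 14 5 9

Derivation:
Char counts: '$':1, '4':5, '5':1, '6':3, '7':1, '8':2, '9':2
C (first-col start): C('$')=0, C('4')=1, C('5')=6, C('6')=7, C('7')=10, C('8')=11, C('9')=13
L[0]='4': occ=0, LF[0]=C('4')+0=1+0=1
L[1]='5': occ=0, LF[1]=C('5')+0=6+0=6
L[2]='7': occ=0, LF[2]=C('7')+0=10+0=10
L[3]='4': occ=1, LF[3]=C('4')+1=1+1=2
L[4]='8': occ=0, LF[4]=C('8')+0=11+0=11
L[5]='6': occ=0, LF[5]=C('6')+0=7+0=7
L[6]='4': occ=2, LF[6]=C('4')+2=1+2=3
L[7]='8': occ=1, LF[7]=C('8')+1=11+1=12
L[8]='4': occ=3, LF[8]=C('4')+3=1+3=4
L[9]='$': occ=0, LF[9]=C('$')+0=0+0=0
L[10]='6': occ=1, LF[10]=C('6')+1=7+1=8
L[11]='9': occ=0, LF[11]=C('9')+0=13+0=13
L[12]='9': occ=1, LF[12]=C('9')+1=13+1=14
L[13]='4': occ=4, LF[13]=C('4')+4=1+4=5
L[14]='6': occ=2, LF[14]=C('6')+2=7+2=9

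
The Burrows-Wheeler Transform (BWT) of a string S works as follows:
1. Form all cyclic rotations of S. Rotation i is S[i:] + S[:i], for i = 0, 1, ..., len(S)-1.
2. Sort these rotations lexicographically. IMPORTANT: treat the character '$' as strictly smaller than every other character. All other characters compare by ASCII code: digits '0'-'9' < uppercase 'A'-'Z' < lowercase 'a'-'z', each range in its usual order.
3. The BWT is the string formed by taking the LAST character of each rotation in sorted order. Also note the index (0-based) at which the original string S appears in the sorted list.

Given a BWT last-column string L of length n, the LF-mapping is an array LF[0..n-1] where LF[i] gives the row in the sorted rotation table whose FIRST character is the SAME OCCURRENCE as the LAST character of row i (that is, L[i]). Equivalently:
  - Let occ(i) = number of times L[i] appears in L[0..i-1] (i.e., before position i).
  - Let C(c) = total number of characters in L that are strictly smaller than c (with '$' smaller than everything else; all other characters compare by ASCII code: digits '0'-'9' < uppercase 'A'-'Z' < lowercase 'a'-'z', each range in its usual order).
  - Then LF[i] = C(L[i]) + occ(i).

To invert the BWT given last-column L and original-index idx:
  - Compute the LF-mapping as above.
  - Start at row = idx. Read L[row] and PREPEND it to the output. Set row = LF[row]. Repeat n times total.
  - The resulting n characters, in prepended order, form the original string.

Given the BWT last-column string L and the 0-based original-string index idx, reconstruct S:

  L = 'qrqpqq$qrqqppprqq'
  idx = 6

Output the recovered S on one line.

Answer: qpqqqqpqrrppqrqq$

Derivation:
LF mapping: 5 14 6 1 7 8 0 9 15 10 11 2 3 4 16 12 13
Walk LF starting at row 6, prepending L[row]:
  step 1: row=6, L[6]='$', prepend. Next row=LF[6]=0
  step 2: row=0, L[0]='q', prepend. Next row=LF[0]=5
  step 3: row=5, L[5]='q', prepend. Next row=LF[5]=8
  step 4: row=8, L[8]='r', prepend. Next row=LF[8]=15
  step 5: row=15, L[15]='q', prepend. Next row=LF[15]=12
  step 6: row=12, L[12]='p', prepend. Next row=LF[12]=3
  step 7: row=3, L[3]='p', prepend. Next row=LF[3]=1
  step 8: row=1, L[1]='r', prepend. Next row=LF[1]=14
  step 9: row=14, L[14]='r', prepend. Next row=LF[14]=16
  step 10: row=16, L[16]='q', prepend. Next row=LF[16]=13
  step 11: row=13, L[13]='p', prepend. Next row=LF[13]=4
  step 12: row=4, L[4]='q', prepend. Next row=LF[4]=7
  step 13: row=7, L[7]='q', prepend. Next row=LF[7]=9
  step 14: row=9, L[9]='q', prepend. Next row=LF[9]=10
  step 15: row=10, L[10]='q', prepend. Next row=LF[10]=11
  step 16: row=11, L[11]='p', prepend. Next row=LF[11]=2
  step 17: row=2, L[2]='q', prepend. Next row=LF[2]=6
Reversed output: qpqqqqpqrrppqrqq$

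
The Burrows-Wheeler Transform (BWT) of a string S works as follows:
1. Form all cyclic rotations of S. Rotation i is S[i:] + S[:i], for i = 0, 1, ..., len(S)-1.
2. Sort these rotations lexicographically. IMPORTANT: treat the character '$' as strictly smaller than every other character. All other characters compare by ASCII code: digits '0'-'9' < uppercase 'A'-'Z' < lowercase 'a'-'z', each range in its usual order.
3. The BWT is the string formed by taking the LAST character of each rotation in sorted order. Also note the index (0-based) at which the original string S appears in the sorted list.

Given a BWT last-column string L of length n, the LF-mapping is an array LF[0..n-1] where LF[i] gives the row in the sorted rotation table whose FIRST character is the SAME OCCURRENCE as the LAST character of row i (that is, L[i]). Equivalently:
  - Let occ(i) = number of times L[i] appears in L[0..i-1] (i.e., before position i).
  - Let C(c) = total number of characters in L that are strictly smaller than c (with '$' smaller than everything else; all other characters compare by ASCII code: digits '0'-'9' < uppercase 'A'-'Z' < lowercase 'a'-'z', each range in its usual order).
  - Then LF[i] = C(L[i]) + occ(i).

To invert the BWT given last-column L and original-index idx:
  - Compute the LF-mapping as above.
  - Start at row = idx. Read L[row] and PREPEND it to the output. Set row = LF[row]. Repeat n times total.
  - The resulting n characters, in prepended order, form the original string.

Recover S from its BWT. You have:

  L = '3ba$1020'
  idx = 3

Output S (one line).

LF mapping: 5 7 6 0 3 1 4 2
Walk LF starting at row 3, prepending L[row]:
  step 1: row=3, L[3]='$', prepend. Next row=LF[3]=0
  step 2: row=0, L[0]='3', prepend. Next row=LF[0]=5
  step 3: row=5, L[5]='0', prepend. Next row=LF[5]=1
  step 4: row=1, L[1]='b', prepend. Next row=LF[1]=7
  step 5: row=7, L[7]='0', prepend. Next row=LF[7]=2
  step 6: row=2, L[2]='a', prepend. Next row=LF[2]=6
  step 7: row=6, L[6]='2', prepend. Next row=LF[6]=4
  step 8: row=4, L[4]='1', prepend. Next row=LF[4]=3
Reversed output: 12a0b03$

Answer: 12a0b03$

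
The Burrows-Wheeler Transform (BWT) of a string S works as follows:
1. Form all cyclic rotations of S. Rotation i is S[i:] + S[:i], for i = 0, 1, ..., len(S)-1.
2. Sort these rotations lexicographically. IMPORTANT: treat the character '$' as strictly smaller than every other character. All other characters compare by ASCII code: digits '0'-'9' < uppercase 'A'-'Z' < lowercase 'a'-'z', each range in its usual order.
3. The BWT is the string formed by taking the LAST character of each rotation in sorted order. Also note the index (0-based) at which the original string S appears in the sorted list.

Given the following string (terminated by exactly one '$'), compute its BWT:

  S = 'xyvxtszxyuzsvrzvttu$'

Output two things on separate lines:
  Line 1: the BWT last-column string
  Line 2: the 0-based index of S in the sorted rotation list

All 20 rotations (rotation i = S[i:]+S[:i]):
  rot[0] = xyvxtszxyuzsvrzvttu$
  rot[1] = yvxtszxyuzsvrzvttu$x
  rot[2] = vxtszxyuzsvrzvttu$xy
  rot[3] = xtszxyuzsvrzvttu$xyv
  rot[4] = tszxyuzsvrzvttu$xyvx
  rot[5] = szxyuzsvrzvttu$xyvxt
  rot[6] = zxyuzsvrzvttu$xyvxts
  rot[7] = xyuzsvrzvttu$xyvxtsz
  rot[8] = yuzsvrzvttu$xyvxtszx
  rot[9] = uzsvrzvttu$xyvxtszxy
  rot[10] = zsvrzvttu$xyvxtszxyu
  rot[11] = svrzvttu$xyvxtszxyuz
  rot[12] = vrzvttu$xyvxtszxyuzs
  rot[13] = rzvttu$xyvxtszxyuzsv
  rot[14] = zvttu$xyvxtszxyuzsvr
  rot[15] = vttu$xyvxtszxyuzsvrz
  rot[16] = ttu$xyvxtszxyuzsvrzv
  rot[17] = tu$xyvxtszxyuzsvrzvt
  rot[18] = u$xyvxtszxyuzsvrzvtt
  rot[19] = $xyvxtszxyuzsvrzvttu
Sorted (with $ < everything):
  sorted[0] = $xyvxtszxyuzsvrzvttu  (last char: 'u')
  sorted[1] = rzvttu$xyvxtszxyuzsv  (last char: 'v')
  sorted[2] = svrzvttu$xyvxtszxyuz  (last char: 'z')
  sorted[3] = szxyuzsvrzvttu$xyvxt  (last char: 't')
  sorted[4] = tszxyuzsvrzvttu$xyvx  (last char: 'x')
  sorted[5] = ttu$xyvxtszxyuzsvrzv  (last char: 'v')
  sorted[6] = tu$xyvxtszxyuzsvrzvt  (last char: 't')
  sorted[7] = u$xyvxtszxyuzsvrzvtt  (last char: 't')
  sorted[8] = uzsvrzvttu$xyvxtszxy  (last char: 'y')
  sorted[9] = vrzvttu$xyvxtszxyuzs  (last char: 's')
  sorted[10] = vttu$xyvxtszxyuzsvrz  (last char: 'z')
  sorted[11] = vxtszxyuzsvrzvttu$xy  (last char: 'y')
  sorted[12] = xtszxyuzsvrzvttu$xyv  (last char: 'v')
  sorted[13] = xyuzsvrzvttu$xyvxtsz  (last char: 'z')
  sorted[14] = xyvxtszxyuzsvrzvttu$  (last char: '$')
  sorted[15] = yuzsvrzvttu$xyvxtszx  (last char: 'x')
  sorted[16] = yvxtszxyuzsvrzvttu$x  (last char: 'x')
  sorted[17] = zsvrzvttu$xyvxtszxyu  (last char: 'u')
  sorted[18] = zvttu$xyvxtszxyuzsvr  (last char: 'r')
  sorted[19] = zxyuzsvrzvttu$xyvxts  (last char: 's')
Last column: uvztxvttyszyvz$xxurs
Original string S is at sorted index 14

Answer: uvztxvttyszyvz$xxurs
14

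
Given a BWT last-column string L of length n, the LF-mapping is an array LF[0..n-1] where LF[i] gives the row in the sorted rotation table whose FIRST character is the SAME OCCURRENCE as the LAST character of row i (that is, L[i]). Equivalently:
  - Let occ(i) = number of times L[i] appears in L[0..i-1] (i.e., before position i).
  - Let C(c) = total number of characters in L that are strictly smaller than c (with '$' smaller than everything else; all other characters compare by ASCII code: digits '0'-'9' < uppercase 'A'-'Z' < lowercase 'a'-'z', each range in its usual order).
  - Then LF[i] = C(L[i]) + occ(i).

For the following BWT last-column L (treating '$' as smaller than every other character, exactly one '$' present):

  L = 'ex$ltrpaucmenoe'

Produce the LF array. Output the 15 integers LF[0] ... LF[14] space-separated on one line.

Answer: 3 14 0 6 12 11 10 1 13 2 7 4 8 9 5

Derivation:
Char counts: '$':1, 'a':1, 'c':1, 'e':3, 'l':1, 'm':1, 'n':1, 'o':1, 'p':1, 'r':1, 't':1, 'u':1, 'x':1
C (first-col start): C('$')=0, C('a')=1, C('c')=2, C('e')=3, C('l')=6, C('m')=7, C('n')=8, C('o')=9, C('p')=10, C('r')=11, C('t')=12, C('u')=13, C('x')=14
L[0]='e': occ=0, LF[0]=C('e')+0=3+0=3
L[1]='x': occ=0, LF[1]=C('x')+0=14+0=14
L[2]='$': occ=0, LF[2]=C('$')+0=0+0=0
L[3]='l': occ=0, LF[3]=C('l')+0=6+0=6
L[4]='t': occ=0, LF[4]=C('t')+0=12+0=12
L[5]='r': occ=0, LF[5]=C('r')+0=11+0=11
L[6]='p': occ=0, LF[6]=C('p')+0=10+0=10
L[7]='a': occ=0, LF[7]=C('a')+0=1+0=1
L[8]='u': occ=0, LF[8]=C('u')+0=13+0=13
L[9]='c': occ=0, LF[9]=C('c')+0=2+0=2
L[10]='m': occ=0, LF[10]=C('m')+0=7+0=7
L[11]='e': occ=1, LF[11]=C('e')+1=3+1=4
L[12]='n': occ=0, LF[12]=C('n')+0=8+0=8
L[13]='o': occ=0, LF[13]=C('o')+0=9+0=9
L[14]='e': occ=2, LF[14]=C('e')+2=3+2=5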